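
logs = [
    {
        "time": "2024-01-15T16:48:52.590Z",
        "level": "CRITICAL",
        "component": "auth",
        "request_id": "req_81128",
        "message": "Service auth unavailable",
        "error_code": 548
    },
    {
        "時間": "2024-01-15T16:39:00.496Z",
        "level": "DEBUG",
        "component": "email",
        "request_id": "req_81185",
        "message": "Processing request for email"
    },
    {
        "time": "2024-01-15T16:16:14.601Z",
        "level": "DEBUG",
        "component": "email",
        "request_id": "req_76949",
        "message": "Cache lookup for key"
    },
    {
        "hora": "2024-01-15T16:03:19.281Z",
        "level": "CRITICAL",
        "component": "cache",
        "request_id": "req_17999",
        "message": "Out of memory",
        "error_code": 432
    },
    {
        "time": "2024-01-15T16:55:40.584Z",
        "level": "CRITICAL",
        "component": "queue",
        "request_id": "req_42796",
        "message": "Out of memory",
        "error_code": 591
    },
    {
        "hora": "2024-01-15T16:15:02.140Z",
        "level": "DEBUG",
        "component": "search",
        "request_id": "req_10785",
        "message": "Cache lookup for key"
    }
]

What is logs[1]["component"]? "email"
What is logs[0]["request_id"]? "req_81128"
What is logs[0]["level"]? "CRITICAL"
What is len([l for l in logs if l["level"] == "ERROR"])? 0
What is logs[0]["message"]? "Service auth unavailable"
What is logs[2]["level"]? "DEBUG"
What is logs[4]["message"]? "Out of memory"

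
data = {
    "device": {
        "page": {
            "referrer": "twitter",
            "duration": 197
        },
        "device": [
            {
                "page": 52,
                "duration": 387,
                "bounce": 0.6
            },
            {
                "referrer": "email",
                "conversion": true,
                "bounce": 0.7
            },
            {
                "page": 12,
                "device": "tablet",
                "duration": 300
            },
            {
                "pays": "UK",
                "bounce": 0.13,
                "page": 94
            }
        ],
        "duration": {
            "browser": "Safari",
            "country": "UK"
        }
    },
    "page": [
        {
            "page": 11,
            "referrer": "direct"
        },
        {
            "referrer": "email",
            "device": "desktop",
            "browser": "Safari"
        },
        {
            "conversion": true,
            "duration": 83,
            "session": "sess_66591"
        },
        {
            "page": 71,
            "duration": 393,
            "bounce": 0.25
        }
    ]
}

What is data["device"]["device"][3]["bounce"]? 0.13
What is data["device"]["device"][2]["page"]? 12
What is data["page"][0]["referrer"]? "direct"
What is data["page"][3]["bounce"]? 0.25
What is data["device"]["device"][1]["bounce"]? 0.7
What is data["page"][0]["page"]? 11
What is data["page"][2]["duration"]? 83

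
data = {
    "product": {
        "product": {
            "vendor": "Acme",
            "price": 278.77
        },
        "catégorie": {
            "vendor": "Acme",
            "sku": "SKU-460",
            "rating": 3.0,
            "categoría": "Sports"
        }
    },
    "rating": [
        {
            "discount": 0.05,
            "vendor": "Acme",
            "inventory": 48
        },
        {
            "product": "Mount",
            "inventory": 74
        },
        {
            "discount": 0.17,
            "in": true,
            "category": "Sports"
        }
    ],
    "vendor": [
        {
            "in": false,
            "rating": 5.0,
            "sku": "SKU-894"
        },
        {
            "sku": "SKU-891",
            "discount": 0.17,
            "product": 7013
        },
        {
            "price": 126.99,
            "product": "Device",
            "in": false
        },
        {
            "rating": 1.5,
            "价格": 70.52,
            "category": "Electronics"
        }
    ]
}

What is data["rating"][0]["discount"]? 0.05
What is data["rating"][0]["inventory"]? 48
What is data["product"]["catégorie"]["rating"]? 3.0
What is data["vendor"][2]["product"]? "Device"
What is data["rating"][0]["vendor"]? "Acme"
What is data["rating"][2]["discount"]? 0.17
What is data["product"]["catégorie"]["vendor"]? "Acme"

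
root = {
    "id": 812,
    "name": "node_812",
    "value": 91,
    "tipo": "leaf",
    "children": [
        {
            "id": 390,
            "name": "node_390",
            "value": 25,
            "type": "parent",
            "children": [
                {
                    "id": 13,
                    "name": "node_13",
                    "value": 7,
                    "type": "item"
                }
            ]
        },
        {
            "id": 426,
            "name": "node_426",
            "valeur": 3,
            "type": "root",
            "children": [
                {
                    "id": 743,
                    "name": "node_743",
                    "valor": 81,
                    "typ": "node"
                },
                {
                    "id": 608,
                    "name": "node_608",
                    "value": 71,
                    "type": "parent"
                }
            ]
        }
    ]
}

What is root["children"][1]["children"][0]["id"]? 743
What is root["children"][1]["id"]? 426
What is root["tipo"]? "leaf"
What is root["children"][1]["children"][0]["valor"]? 81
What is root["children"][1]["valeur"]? 3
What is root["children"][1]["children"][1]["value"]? 71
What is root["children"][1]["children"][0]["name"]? "node_743"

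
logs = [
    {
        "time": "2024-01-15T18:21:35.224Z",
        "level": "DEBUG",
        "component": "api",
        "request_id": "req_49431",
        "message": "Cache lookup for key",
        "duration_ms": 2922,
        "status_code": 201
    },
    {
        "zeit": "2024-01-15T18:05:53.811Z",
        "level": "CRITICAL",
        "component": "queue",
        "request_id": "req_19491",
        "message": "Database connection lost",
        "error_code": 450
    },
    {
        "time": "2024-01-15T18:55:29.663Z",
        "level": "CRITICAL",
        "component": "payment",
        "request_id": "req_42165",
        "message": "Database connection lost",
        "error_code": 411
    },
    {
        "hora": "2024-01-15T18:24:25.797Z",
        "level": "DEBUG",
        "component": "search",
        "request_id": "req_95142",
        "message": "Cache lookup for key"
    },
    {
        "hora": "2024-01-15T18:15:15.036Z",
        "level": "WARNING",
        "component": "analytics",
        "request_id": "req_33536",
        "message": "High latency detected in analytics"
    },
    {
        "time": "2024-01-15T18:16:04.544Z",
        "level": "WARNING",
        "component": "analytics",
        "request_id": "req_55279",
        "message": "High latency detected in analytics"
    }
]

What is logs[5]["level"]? "WARNING"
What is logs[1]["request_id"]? "req_19491"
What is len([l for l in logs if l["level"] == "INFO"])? 0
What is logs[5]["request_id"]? "req_55279"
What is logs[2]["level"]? "CRITICAL"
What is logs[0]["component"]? "api"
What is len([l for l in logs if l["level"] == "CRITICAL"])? 2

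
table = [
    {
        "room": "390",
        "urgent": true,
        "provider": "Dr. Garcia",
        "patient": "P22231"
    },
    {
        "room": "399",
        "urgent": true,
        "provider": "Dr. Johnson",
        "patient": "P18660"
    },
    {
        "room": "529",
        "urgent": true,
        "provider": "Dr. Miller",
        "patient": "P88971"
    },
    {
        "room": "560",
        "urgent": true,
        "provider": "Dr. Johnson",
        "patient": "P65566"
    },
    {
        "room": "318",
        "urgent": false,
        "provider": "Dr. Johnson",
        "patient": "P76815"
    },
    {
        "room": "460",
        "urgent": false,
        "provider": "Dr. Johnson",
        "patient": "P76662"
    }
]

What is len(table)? 6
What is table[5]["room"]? "460"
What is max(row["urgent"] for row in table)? True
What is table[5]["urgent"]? False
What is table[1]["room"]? "399"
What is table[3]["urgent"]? True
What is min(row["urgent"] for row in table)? False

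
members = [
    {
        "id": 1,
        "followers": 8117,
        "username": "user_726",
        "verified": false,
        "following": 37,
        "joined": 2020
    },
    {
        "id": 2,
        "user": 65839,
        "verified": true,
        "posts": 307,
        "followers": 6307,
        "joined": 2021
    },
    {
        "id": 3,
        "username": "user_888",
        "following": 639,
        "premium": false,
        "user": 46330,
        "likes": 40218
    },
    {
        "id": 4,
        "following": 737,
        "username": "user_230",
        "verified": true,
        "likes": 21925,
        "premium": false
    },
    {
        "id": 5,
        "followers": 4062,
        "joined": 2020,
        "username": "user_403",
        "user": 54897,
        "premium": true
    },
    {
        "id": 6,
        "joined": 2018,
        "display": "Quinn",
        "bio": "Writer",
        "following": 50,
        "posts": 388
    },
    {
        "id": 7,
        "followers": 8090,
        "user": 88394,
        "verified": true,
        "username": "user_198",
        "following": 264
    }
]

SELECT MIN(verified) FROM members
False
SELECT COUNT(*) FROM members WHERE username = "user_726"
1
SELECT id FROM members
[1, 2, 3, 4, 5, 6, 7]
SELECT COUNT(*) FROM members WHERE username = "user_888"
1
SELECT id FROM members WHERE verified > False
[2, 4, 7]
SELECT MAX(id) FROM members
7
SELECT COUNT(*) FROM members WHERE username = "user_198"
1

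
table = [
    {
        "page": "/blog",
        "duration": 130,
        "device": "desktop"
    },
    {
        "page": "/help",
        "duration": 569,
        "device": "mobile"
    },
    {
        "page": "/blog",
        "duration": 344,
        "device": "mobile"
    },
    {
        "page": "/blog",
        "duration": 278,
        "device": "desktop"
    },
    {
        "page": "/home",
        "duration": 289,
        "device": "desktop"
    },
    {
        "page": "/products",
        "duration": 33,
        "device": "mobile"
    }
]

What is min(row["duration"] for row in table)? 33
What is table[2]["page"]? "/blog"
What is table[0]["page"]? "/blog"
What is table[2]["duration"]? 344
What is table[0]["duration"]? 130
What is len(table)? 6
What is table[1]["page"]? "/help"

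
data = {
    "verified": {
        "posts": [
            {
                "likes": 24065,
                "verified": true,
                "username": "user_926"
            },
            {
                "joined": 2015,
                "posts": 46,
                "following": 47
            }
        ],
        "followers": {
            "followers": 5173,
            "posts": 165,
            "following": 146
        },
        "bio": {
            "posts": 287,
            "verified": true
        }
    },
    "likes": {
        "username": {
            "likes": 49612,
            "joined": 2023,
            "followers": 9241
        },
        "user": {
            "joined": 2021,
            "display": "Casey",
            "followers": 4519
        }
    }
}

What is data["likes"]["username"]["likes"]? 49612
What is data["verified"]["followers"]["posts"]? 165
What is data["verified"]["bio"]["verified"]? True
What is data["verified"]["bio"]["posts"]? 287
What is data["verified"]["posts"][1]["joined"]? 2015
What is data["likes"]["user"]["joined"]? 2021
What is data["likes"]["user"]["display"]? "Casey"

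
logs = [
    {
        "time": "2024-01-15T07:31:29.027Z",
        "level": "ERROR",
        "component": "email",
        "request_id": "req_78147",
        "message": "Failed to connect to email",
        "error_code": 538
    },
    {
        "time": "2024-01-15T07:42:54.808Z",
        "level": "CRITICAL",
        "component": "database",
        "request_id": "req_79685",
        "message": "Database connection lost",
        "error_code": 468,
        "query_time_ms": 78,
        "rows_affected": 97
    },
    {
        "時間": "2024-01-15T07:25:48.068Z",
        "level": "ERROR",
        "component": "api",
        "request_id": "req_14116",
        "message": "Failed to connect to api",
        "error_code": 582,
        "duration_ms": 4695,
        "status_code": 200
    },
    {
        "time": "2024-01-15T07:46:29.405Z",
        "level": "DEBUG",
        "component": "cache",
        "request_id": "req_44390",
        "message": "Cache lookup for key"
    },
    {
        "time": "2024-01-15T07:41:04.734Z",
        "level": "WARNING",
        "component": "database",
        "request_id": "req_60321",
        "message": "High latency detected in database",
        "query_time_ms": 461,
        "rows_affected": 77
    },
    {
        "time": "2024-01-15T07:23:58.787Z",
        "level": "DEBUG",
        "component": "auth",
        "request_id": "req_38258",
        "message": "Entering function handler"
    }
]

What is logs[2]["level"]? "ERROR"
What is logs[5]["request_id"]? "req_38258"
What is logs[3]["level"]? "DEBUG"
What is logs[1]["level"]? "CRITICAL"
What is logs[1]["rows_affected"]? 97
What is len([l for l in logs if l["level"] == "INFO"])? 0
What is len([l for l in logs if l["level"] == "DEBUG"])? 2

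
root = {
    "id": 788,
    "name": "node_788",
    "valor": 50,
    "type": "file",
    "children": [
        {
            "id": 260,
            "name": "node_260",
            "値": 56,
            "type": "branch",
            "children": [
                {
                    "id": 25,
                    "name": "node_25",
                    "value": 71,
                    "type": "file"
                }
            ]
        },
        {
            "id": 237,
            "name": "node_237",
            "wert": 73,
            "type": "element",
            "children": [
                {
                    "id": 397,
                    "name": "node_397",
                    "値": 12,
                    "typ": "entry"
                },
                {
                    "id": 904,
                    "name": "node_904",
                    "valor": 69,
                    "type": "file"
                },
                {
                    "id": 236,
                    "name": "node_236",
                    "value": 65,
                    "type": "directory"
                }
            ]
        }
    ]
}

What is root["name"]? "node_788"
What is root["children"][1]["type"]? "element"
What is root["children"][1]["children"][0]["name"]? "node_397"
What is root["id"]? 788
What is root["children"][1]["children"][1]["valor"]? 69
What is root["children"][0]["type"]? "branch"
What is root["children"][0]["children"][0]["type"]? "file"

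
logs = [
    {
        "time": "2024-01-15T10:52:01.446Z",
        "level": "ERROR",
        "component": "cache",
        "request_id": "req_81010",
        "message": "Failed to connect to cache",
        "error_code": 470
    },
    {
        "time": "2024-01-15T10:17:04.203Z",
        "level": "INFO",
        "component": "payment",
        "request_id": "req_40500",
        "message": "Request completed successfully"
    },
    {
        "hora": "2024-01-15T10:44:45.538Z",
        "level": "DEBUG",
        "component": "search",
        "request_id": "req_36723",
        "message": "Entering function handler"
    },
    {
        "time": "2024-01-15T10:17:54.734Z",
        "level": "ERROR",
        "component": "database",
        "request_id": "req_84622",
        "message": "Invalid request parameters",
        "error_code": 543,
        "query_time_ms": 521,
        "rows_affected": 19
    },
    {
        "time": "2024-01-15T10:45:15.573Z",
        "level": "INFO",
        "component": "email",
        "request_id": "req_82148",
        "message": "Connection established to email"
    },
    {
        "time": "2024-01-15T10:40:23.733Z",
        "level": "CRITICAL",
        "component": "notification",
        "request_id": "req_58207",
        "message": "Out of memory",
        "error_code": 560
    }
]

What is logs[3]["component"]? "database"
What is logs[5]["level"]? "CRITICAL"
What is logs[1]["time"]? "2024-01-15T10:17:04.203Z"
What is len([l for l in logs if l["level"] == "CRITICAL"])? 1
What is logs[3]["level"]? "ERROR"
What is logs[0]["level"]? "ERROR"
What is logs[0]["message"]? "Failed to connect to cache"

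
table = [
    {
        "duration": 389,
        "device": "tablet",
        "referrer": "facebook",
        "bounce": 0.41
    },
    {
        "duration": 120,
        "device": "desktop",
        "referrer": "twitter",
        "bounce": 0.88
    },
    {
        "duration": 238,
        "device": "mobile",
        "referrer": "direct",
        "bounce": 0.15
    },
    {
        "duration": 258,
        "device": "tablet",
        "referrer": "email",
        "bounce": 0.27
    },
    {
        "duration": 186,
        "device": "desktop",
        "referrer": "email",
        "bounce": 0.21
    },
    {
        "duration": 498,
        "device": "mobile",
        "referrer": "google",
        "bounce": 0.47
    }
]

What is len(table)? 6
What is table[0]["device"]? "tablet"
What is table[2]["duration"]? 238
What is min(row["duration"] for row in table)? 120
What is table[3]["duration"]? 258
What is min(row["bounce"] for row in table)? 0.15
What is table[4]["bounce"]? 0.21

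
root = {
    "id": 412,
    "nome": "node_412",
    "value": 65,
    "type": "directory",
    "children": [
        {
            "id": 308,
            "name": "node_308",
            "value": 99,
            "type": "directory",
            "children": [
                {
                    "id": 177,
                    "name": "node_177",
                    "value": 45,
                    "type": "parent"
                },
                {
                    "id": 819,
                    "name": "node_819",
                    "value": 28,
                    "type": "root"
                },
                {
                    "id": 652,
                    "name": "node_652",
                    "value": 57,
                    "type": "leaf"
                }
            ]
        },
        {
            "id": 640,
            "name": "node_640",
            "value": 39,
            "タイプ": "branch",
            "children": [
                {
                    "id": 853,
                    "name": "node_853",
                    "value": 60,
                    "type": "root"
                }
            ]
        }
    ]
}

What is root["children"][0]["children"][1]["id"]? 819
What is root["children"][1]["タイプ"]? "branch"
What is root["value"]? 65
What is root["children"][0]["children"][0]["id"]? 177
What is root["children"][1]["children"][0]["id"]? 853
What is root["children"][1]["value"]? 39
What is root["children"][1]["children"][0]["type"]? "root"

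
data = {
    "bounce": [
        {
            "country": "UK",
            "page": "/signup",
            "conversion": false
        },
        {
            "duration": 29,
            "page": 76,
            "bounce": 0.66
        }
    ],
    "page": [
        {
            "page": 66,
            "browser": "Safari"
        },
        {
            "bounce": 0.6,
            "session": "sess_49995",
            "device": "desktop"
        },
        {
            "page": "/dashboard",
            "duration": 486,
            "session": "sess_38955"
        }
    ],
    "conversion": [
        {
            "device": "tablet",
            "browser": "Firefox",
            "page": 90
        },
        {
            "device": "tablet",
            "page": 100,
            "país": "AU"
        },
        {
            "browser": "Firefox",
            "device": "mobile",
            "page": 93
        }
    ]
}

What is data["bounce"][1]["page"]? 76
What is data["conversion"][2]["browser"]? "Firefox"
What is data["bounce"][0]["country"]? "UK"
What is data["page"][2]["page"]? "/dashboard"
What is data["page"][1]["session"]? "sess_49995"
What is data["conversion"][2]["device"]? "mobile"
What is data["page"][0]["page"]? 66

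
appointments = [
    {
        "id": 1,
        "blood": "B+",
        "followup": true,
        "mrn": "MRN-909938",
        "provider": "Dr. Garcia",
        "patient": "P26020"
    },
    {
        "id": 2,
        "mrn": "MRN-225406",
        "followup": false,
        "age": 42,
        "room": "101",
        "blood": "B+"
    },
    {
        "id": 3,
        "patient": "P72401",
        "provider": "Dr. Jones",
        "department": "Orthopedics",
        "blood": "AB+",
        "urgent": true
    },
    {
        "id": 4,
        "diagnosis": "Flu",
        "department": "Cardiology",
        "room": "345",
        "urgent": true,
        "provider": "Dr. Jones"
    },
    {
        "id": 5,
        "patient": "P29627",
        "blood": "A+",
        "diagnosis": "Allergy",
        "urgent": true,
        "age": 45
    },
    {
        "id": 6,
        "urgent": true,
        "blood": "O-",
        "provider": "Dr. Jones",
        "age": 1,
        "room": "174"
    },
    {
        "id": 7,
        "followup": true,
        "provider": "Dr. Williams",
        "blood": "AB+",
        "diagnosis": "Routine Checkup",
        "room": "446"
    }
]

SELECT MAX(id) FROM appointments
7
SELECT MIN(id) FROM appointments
1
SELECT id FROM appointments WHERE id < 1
[]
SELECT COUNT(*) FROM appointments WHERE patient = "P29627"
1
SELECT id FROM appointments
[1, 2, 3, 4, 5, 6, 7]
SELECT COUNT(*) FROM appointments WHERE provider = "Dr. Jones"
3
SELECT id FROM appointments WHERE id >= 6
[6, 7]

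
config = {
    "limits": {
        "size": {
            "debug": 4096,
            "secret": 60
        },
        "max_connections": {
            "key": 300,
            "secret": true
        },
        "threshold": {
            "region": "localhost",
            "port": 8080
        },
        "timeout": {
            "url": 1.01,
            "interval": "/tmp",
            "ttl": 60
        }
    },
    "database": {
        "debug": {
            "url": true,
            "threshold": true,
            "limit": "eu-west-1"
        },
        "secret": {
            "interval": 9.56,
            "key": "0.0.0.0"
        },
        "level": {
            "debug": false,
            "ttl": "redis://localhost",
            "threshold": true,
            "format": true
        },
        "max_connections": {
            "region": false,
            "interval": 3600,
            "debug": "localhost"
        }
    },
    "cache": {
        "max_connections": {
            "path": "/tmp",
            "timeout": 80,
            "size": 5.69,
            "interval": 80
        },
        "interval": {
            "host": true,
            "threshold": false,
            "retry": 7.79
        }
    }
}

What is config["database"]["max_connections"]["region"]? False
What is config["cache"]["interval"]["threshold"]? False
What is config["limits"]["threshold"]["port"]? 8080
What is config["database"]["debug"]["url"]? True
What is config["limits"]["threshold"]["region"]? "localhost"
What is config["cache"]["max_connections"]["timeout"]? 80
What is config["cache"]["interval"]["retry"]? 7.79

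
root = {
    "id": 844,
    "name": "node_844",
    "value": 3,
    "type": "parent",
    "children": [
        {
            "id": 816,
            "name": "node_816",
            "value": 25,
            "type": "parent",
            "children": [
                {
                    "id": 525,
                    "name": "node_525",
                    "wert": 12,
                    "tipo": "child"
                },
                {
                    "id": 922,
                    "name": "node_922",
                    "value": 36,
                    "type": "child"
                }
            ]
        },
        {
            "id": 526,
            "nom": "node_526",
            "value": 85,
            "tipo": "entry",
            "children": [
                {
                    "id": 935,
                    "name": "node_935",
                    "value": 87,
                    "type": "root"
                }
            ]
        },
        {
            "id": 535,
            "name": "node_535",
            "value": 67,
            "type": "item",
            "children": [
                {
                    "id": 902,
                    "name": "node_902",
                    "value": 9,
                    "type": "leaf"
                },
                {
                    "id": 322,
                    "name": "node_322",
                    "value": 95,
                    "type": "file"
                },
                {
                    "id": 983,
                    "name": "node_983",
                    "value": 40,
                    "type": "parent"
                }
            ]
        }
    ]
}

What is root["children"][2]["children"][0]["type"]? "leaf"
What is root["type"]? "parent"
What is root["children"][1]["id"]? 526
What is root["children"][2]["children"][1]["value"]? 95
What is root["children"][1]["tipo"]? "entry"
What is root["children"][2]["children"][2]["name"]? "node_983"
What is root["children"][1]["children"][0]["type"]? "root"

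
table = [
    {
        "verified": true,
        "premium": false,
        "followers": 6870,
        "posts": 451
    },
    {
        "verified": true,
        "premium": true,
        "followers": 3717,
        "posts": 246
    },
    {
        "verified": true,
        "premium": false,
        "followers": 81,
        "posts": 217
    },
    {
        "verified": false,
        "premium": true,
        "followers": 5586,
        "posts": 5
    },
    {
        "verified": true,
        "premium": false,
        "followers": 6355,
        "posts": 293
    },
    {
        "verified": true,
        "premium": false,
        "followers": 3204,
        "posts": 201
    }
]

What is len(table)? 6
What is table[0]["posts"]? 451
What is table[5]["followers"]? 3204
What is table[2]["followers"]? 81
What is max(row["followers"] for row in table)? 6870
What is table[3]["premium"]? True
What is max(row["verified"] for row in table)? True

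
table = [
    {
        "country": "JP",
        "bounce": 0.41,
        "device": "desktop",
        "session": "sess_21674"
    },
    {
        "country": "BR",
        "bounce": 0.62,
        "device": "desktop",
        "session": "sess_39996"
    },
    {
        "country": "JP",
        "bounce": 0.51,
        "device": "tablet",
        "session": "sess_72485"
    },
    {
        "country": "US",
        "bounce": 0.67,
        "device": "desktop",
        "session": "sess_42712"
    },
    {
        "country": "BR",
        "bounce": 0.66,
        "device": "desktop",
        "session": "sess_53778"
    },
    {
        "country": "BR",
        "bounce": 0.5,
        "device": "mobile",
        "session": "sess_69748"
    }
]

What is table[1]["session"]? "sess_39996"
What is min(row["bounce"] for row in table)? 0.41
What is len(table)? 6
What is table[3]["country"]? "US"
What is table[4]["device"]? "desktop"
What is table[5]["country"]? "BR"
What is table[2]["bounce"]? 0.51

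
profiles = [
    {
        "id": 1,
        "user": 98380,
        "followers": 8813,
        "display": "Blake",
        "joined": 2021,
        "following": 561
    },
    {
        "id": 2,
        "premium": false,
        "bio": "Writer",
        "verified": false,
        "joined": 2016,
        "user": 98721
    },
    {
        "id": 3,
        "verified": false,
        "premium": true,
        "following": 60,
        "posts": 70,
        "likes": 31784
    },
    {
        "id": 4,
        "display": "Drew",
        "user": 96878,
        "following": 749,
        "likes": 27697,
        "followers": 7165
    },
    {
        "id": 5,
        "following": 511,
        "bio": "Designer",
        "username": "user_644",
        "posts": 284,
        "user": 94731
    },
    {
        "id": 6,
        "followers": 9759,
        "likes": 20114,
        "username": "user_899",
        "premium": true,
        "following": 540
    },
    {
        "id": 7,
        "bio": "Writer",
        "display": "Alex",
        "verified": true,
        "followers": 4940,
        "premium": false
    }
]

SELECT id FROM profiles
[1, 2, 3, 4, 5, 6, 7]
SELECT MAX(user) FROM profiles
98721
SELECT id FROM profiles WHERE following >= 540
[1, 4, 6]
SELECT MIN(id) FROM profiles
1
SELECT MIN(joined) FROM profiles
2016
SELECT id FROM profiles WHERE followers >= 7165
[1, 4, 6]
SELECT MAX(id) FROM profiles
7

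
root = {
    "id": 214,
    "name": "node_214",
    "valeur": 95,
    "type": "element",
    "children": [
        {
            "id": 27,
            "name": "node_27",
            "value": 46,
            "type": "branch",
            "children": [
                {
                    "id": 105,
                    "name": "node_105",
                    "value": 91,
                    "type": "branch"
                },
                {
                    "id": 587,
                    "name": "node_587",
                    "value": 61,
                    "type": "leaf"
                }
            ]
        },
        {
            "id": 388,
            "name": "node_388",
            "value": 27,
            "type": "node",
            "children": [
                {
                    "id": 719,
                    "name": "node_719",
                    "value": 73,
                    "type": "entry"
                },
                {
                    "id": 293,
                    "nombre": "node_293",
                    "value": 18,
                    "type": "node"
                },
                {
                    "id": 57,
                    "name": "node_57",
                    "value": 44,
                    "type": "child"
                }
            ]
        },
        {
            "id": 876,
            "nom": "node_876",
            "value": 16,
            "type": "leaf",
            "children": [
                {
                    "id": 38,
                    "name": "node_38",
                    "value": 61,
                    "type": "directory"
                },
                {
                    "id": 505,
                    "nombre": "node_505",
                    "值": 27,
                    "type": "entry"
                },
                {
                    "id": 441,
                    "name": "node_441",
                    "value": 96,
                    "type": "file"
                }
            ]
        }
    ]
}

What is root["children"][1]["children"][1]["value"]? 18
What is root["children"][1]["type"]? "node"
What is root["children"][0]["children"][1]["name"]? "node_587"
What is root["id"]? 214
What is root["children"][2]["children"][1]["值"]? 27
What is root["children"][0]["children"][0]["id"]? 105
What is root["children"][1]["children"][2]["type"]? "child"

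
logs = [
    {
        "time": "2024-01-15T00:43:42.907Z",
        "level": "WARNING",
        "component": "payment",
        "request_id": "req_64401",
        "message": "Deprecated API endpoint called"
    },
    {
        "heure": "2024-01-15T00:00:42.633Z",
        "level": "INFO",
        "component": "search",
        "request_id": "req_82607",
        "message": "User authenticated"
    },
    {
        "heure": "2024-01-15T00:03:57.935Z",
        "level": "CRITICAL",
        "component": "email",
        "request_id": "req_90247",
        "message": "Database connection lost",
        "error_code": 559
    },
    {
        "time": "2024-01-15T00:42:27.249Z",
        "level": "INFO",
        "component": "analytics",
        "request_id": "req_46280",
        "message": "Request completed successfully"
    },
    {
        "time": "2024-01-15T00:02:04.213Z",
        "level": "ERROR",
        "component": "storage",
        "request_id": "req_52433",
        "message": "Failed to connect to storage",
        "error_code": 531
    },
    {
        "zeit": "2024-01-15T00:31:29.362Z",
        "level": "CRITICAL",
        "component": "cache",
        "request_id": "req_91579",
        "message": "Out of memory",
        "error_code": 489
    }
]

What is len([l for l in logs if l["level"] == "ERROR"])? 1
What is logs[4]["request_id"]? "req_52433"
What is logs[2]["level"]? "CRITICAL"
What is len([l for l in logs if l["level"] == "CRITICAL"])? 2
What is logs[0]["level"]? "WARNING"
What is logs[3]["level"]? "INFO"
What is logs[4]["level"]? "ERROR"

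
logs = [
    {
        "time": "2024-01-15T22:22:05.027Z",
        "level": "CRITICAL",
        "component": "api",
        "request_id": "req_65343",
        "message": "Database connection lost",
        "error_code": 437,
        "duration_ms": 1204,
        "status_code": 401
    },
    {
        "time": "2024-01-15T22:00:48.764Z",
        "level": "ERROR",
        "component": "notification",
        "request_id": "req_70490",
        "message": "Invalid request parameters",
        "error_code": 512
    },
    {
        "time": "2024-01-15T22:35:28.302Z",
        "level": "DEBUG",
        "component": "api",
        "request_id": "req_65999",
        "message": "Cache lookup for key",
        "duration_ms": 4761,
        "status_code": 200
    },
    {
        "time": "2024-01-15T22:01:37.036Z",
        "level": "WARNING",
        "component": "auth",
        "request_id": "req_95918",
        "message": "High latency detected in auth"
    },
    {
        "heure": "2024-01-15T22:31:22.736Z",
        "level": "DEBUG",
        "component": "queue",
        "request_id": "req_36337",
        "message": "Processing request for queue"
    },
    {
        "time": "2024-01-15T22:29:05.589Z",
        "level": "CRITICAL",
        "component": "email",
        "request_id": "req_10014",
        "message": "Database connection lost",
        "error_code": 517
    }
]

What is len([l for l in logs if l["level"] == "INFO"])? 0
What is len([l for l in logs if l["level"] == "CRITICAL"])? 2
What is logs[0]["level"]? "CRITICAL"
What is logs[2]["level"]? "DEBUG"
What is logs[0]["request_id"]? "req_65343"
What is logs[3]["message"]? "High latency detected in auth"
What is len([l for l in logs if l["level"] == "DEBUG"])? 2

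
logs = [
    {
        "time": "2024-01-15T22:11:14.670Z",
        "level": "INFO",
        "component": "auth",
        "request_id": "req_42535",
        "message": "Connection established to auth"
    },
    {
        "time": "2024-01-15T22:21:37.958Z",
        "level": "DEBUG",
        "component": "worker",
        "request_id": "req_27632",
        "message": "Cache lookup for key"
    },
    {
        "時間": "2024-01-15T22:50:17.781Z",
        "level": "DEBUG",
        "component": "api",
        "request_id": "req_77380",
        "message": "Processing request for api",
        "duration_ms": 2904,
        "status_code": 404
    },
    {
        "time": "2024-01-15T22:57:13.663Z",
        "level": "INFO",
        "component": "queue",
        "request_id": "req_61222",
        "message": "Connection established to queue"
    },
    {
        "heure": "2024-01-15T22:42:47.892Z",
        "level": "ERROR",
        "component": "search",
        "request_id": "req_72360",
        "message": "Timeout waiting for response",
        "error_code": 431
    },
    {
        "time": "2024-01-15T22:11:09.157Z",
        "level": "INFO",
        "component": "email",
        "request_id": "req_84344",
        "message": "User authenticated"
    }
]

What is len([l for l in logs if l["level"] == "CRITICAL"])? 0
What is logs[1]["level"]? "DEBUG"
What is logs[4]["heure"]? "2024-01-15T22:42:47.892Z"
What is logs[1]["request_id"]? "req_27632"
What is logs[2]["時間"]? "2024-01-15T22:50:17.781Z"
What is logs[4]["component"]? "search"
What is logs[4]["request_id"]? "req_72360"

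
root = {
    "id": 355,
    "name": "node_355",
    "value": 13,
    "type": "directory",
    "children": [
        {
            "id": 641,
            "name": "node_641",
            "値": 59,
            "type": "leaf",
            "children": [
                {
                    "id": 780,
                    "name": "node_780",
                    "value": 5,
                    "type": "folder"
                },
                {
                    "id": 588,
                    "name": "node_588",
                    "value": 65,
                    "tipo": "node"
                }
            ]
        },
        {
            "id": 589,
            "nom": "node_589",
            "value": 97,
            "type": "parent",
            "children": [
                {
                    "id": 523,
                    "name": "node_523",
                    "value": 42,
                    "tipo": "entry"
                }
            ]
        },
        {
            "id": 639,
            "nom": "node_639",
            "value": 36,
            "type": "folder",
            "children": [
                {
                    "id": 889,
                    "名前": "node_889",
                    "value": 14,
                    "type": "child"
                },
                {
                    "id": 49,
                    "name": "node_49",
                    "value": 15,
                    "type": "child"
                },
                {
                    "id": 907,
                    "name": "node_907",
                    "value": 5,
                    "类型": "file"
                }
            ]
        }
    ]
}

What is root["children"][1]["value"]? 97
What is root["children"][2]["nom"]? "node_639"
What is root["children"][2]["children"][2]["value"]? 5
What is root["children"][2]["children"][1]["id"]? 49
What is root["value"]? 13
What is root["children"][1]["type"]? "parent"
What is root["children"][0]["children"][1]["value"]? 65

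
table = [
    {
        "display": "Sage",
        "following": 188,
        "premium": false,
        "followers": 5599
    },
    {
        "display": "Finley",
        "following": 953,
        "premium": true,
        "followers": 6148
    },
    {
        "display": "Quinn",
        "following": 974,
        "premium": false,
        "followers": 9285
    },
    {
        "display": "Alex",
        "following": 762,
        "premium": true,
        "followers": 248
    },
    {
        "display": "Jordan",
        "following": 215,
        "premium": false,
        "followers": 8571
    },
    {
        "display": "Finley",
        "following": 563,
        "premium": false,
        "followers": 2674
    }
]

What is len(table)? 6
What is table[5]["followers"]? 2674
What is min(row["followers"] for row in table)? 248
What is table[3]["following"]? 762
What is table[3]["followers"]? 248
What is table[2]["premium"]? False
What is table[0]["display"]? "Sage"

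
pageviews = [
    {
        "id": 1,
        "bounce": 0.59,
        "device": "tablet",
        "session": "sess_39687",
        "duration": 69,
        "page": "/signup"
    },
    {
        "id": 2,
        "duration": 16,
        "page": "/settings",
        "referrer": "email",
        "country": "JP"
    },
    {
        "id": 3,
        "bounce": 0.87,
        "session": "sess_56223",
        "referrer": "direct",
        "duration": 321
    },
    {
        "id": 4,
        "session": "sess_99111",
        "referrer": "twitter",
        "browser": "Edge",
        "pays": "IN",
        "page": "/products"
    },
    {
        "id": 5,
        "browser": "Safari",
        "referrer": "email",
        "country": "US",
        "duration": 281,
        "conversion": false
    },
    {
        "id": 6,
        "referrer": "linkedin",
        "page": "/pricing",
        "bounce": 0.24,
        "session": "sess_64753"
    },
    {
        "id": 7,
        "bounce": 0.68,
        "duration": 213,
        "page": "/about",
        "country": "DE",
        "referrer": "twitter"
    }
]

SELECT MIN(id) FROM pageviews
1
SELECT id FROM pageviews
[1, 2, 3, 4, 5, 6, 7]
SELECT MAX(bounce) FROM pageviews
0.87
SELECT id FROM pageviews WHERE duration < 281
[1, 2, 7]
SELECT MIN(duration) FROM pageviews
16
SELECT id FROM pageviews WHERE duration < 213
[1, 2]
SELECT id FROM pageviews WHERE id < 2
[1]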